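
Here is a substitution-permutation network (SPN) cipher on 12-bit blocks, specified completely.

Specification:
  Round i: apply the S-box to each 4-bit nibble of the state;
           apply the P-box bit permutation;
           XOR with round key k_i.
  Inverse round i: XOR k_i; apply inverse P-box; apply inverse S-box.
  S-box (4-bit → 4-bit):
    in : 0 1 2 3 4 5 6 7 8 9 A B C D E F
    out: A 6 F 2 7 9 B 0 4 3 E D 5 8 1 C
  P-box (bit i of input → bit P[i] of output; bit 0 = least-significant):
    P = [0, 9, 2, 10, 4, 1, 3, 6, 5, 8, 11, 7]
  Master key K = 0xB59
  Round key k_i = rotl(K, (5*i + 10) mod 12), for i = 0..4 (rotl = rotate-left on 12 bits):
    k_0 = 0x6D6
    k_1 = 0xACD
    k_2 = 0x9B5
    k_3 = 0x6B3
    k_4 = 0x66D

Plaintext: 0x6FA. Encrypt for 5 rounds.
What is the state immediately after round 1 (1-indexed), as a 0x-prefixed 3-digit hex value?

s_0 = plaintext = 0x6FA
s_1 = Round(s_0, k_0) = 0x13A
s_2 = Round(s_1, k_1) = 0x5CB
s_3 = Round(s_2, k_2) = 0xD08
s_4 = Round(s_3, k_3) = 0x675
s_5 = Round(s_4, k_4) = 0x3CC

0x13A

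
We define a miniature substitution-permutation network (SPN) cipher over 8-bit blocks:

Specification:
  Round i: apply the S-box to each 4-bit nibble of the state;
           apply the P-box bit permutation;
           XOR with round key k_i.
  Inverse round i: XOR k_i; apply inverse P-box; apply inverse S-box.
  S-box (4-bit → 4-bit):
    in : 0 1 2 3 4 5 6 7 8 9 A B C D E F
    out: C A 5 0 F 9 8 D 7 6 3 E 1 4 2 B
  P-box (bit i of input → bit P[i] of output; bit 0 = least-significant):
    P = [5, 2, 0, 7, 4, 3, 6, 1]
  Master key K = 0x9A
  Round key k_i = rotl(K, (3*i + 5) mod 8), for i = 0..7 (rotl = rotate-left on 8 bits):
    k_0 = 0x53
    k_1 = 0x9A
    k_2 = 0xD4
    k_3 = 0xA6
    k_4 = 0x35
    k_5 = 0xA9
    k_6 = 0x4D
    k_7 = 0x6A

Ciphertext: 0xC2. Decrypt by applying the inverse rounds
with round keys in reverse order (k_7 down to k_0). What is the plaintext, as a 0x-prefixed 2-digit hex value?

0x83

s_0 = ciphertext = 0xC2
s_1 = InvRound(s_0, k_7) = 0xE5
s_2 = InvRound(s_1, k_6) = 0xE5
s_3 = InvRound(s_2, k_5) = 0x9E
s_4 = InvRound(s_3, k_4) = 0x17
s_5 = InvRound(s_4, k_3) = 0xC7
s_6 = InvRound(s_5, k_2) = 0x5D
s_7 = InvRound(s_6, k_1) = 0x0B
s_8 = InvRound(s_7, k_0) = 0x83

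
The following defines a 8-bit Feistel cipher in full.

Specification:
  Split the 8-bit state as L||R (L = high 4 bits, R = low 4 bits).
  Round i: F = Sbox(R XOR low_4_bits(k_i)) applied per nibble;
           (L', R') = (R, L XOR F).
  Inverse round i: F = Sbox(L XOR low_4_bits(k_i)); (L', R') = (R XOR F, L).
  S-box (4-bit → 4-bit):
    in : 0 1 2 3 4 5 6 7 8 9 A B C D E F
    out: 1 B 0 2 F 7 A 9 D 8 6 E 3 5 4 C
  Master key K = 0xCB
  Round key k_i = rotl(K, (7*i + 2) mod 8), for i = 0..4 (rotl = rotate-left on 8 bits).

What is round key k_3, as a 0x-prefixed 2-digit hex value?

K = 0xCB
k_0 = rotl(K, (7*0+2) mod 8) = rotl(K, 2) = 0x2F
k_1 = rotl(K, (7*1+2) mod 8) = rotl(K, 1) = 0x97
k_2 = rotl(K, (7*2+2) mod 8) = rotl(K, 0) = 0xCB
k_3 = rotl(K, (7*3+2) mod 8) = rotl(K, 7) = 0xE5

0xE5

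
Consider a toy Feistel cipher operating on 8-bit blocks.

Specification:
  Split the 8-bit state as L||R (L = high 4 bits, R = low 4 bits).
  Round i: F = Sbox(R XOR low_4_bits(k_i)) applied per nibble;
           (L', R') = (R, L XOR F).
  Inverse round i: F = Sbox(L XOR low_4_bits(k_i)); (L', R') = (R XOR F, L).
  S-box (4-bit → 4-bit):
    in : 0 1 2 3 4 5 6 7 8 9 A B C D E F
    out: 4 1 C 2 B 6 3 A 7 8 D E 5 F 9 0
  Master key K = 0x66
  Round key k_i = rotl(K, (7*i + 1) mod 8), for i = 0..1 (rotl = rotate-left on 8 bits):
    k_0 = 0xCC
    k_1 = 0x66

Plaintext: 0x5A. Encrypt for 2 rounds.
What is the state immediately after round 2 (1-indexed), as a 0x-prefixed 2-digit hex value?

0x6E

s_0 = plaintext = 0x5A
s_1 = Round(s_0, k_0) = 0xA6
s_2 = Round(s_1, k_1) = 0x6E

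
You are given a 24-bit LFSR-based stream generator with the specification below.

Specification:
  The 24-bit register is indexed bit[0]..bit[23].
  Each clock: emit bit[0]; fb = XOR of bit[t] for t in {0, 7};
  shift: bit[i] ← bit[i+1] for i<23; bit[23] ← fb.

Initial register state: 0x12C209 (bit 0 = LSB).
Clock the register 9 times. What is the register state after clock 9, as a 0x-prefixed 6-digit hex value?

0xC68961

reg_0 = 0x12C209
clock 1: out=1, reg = 0x896104
clock 2: out=0, reg = 0x44B082
clock 3: out=0, reg = 0xA25841
clock 4: out=1, reg = 0xD12C20
clock 5: out=0, reg = 0x689610
clock 6: out=0, reg = 0x344B08
clock 7: out=0, reg = 0x1A2584
clock 8: out=0, reg = 0x8D12C2
clock 9: out=0, reg = 0xC68961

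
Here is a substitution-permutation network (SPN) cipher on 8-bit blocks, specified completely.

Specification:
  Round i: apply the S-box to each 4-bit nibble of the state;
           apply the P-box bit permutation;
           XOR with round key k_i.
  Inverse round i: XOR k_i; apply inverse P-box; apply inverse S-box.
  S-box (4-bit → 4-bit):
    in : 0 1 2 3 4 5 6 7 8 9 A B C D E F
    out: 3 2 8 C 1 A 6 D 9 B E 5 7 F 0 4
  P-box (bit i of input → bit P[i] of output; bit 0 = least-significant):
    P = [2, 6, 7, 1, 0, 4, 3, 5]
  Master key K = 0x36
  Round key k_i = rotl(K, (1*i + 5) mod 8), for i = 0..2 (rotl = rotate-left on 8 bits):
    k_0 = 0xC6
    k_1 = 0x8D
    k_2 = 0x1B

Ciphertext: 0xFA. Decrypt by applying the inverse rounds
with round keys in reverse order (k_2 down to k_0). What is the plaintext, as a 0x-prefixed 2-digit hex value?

s_0 = ciphertext = 0xFA
s_1 = InvRound(s_0, k_2) = 0x86
s_2 = InvRound(s_1, k_1) = 0xB2
s_3 = InvRound(s_2, k_0) = 0x50

0x50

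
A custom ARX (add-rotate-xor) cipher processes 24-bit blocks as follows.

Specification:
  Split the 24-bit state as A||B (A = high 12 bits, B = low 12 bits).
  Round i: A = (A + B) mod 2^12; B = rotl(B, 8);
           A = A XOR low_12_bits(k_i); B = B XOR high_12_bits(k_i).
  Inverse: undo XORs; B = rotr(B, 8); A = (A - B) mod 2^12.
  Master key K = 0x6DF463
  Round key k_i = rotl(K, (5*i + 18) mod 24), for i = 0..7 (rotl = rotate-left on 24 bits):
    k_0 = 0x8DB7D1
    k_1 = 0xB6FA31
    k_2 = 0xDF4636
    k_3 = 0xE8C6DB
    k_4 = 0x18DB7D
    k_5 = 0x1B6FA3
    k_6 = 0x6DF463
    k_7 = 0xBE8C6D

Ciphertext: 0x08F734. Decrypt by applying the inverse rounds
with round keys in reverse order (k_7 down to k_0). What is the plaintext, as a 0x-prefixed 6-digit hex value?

s_0 = ciphertext = 0x08F734
s_1 = InvRound(s_0, k_7) = 0xF16DCC
s_2 = InvRound(s_1, k_6) = 0xA3A13B
s_3 = InvRound(s_2, k_5) = 0xCC98D0
s_4 = InvRound(s_3, k_4) = 0x1DB5D9
s_5 = InvRound(s_4, k_3) = 0x1A555B
s_6 = InvRound(s_5, k_2) = 0xC9BAF8
s_7 = InvRound(s_6, k_1) = 0xD39971
s_8 = InvRound(s_7, k_0) = 0x047AA1

0x047AA1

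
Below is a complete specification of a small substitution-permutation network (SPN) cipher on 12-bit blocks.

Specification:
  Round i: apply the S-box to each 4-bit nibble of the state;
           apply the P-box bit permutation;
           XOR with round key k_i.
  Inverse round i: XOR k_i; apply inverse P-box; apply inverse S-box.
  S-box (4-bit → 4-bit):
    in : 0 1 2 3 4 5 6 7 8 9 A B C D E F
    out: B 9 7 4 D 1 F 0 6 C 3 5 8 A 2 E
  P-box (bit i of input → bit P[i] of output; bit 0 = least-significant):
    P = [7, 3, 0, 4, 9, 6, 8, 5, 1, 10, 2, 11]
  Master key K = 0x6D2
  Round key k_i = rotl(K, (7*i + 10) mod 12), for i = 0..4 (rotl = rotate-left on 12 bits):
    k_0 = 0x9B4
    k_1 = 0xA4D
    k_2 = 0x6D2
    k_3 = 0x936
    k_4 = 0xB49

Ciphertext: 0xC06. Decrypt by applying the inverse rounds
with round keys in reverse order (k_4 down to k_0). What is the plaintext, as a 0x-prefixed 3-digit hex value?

0x419

s_0 = ciphertext = 0xC06
s_1 = InvRound(s_0, k_4) = 0x228
s_2 = InvRound(s_1, k_3) = 0x4BD
s_3 = InvRound(s_2, k_2) = 0xB08
s_4 = InvRound(s_3, k_1) = 0x383
s_5 = InvRound(s_4, k_0) = 0x419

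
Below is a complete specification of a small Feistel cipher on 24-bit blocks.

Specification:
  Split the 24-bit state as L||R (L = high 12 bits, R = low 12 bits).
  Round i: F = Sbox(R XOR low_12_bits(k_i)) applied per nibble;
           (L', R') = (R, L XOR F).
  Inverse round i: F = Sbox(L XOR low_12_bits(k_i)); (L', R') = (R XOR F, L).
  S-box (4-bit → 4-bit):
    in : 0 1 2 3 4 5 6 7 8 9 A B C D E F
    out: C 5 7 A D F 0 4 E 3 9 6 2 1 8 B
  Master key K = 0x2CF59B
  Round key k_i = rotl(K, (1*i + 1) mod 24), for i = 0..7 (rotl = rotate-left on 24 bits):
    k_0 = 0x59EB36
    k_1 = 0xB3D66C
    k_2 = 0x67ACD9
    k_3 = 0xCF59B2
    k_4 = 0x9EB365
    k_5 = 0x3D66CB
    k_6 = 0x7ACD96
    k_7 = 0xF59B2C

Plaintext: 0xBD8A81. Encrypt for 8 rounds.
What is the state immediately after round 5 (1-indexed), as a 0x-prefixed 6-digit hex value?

0x787DE6

s_0 = plaintext = 0xBD8A81
s_1 = Round(s_0, k_0) = 0xA81EBC
s_2 = Round(s_1, k_1) = 0xEBC49D
s_3 = Round(s_2, k_2) = 0x49D061
s_4 = Round(s_3, k_3) = 0x061787
s_5 = Round(s_4, k_4) = 0x787DE6
s_6 = Round(s_5, k_5) = 0xDE61F6
s_7 = Round(s_6, k_6) = 0x1F6FEA
s_8 = Round(s_7, k_7) = 0xFEACD6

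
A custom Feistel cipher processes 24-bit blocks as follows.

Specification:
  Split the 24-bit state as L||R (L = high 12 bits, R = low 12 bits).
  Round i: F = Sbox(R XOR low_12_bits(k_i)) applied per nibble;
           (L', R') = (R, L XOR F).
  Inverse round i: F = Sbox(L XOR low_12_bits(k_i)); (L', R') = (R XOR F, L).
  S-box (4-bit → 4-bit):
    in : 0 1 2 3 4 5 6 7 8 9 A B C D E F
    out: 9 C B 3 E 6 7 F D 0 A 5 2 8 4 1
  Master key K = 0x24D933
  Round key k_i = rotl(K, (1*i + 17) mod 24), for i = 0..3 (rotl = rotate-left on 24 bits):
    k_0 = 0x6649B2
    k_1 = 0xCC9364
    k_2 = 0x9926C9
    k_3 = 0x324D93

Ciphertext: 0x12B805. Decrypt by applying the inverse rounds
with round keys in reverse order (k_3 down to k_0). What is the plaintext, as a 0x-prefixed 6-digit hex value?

s_0 = ciphertext = 0x12B805
s_1 = InvRound(s_0, k_3) = 0xA5812B
s_2 = InvRound(s_1, k_2) = 0x327A58
s_3 = InvRound(s_2, k_1) = 0x3BB327
s_4 = InvRound(s_3, k_0) = 0x9B73BB

0x9B73BB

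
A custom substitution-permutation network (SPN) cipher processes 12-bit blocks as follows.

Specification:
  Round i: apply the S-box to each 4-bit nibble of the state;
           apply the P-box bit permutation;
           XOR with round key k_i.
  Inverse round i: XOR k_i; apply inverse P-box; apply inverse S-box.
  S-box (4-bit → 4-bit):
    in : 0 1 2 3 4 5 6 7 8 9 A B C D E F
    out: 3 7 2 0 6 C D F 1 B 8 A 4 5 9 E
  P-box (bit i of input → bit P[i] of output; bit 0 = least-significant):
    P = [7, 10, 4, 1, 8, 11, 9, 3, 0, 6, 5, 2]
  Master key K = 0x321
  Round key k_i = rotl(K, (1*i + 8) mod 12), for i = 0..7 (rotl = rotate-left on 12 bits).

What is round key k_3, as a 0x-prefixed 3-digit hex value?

0x990

K = 0x321
k_0 = rotl(K, (1*0+8) mod 12) = rotl(K, 8) = 0x132
k_1 = rotl(K, (1*1+8) mod 12) = rotl(K, 9) = 0x264
k_2 = rotl(K, (1*2+8) mod 12) = rotl(K, 10) = 0x4C8
k_3 = rotl(K, (1*3+8) mod 12) = rotl(K, 11) = 0x990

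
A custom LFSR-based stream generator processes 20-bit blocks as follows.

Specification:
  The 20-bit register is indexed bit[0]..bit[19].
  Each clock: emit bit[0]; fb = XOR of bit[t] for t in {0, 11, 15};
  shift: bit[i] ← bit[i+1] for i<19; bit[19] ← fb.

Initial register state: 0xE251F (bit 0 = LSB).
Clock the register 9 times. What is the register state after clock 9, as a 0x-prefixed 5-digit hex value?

0x13F12

reg_0 = 0xE251F
clock 1: out=1, reg = 0xF128F
clock 2: out=1, reg = 0xF8947
clock 3: out=1, reg = 0xFC4A3
clock 4: out=1, reg = 0x7E251
clock 5: out=1, reg = 0x3F128
clock 6: out=0, reg = 0x9F894
clock 7: out=0, reg = 0x4FC4A
clock 8: out=0, reg = 0x27E25
clock 9: out=1, reg = 0x13F12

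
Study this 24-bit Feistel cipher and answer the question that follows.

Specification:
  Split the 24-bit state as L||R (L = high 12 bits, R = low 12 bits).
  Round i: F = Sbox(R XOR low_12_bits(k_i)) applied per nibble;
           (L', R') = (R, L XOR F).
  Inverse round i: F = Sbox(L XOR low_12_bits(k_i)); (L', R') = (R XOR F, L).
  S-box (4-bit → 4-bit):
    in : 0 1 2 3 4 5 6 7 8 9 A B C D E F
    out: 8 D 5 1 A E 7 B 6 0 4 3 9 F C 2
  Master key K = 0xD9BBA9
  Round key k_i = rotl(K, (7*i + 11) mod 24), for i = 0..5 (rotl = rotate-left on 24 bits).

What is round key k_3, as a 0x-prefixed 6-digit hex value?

0xBBA9D9

K = 0xD9BBA9
k_0 = rotl(K, (7*0+11) mod 24) = rotl(K, 11) = 0xDD4ECD
k_1 = rotl(K, (7*1+11) mod 24) = rotl(K, 18) = 0xA766EE
k_2 = rotl(K, (7*2+11) mod 24) = rotl(K, 1) = 0xB37753
k_3 = rotl(K, (7*3+11) mod 24) = rotl(K, 8) = 0xBBA9D9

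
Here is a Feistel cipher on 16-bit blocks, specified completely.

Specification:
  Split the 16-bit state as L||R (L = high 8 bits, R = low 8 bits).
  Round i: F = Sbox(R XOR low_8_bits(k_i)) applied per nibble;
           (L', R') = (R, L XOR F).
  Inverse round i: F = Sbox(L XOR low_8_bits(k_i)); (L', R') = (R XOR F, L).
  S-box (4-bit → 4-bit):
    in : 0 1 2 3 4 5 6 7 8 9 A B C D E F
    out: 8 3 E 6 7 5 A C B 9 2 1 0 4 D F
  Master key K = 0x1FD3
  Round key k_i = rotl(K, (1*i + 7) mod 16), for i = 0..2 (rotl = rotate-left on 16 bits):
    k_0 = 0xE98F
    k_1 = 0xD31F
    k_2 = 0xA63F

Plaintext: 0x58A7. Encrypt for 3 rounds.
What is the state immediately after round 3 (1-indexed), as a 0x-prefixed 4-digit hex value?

0x87A8

s_0 = plaintext = 0x58A7
s_1 = Round(s_0, k_0) = 0xA7B3
s_2 = Round(s_1, k_1) = 0xB387
s_3 = Round(s_2, k_2) = 0x87A8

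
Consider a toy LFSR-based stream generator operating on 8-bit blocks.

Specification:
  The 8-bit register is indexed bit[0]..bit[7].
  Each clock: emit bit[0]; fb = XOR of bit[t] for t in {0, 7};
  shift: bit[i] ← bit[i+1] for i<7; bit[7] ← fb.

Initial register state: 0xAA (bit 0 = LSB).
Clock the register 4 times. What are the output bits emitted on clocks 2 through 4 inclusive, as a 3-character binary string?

reg_0 = 0xAA
clock 1: out=0, reg = 0xD5
clock 2: out=1, reg = 0x6A
clock 3: out=0, reg = 0x35
clock 4: out=1, reg = 0x9A

101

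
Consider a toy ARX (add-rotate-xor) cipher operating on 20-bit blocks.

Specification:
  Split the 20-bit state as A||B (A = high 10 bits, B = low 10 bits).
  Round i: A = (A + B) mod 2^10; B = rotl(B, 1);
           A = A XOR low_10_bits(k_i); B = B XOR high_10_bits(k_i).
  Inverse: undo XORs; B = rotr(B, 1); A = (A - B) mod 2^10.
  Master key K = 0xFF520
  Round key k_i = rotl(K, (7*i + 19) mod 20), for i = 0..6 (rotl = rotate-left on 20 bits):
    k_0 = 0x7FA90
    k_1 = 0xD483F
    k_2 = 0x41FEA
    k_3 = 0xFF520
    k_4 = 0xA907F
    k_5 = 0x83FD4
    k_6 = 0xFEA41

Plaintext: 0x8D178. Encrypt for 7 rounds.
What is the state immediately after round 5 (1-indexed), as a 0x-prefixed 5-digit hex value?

s_0 = plaintext = 0x8D178
s_1 = Round(s_0, k_0) = 0x4F30E
s_2 = Round(s_1, k_1) = 0x1D54F
s_3 = Round(s_2, k_2) = 0x8BB99
s_4 = Round(s_3, k_3) = 0x39CCE
s_5 = Round(s_4, k_4) = 0x72B38
s_6 = Round(s_5, k_5) = 0xB587E
s_7 = Round(s_6, k_6) = 0x45706

0x72B38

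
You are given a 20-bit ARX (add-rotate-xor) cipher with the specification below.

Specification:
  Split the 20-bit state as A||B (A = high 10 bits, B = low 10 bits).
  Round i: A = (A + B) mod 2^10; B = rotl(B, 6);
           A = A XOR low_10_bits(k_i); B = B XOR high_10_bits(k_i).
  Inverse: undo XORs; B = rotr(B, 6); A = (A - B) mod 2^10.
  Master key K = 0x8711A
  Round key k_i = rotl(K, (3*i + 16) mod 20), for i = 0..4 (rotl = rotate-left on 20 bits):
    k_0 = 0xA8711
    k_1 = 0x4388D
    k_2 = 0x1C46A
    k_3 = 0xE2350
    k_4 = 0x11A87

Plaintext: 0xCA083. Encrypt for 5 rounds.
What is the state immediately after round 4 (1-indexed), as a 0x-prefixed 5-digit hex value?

s_0 = plaintext = 0xCA083
s_1 = Round(s_0, k_0) = 0x2EA69
s_2 = Round(s_1, k_1) = 0xEBB68
s_3 = Round(s_2, k_2) = 0xDF247
s_4 = Round(s_3, k_3) = 0xA4E6C
s_5 = Round(s_4, k_4) = 0x9E360

0xA4E6C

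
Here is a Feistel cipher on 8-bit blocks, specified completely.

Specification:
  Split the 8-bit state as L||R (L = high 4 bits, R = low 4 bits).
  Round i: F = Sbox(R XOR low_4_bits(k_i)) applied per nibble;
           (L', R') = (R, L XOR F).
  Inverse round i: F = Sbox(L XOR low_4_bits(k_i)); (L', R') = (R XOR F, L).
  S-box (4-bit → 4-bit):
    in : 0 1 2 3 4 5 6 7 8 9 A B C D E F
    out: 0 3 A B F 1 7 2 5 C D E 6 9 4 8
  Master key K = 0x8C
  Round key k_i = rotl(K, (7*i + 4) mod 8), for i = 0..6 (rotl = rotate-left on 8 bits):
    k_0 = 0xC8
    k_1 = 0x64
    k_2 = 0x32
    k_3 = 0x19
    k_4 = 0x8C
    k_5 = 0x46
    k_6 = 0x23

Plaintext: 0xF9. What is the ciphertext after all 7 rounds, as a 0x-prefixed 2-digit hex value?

0xEA

s_0 = plaintext = 0xF9
s_1 = Round(s_0, k_0) = 0x9C
s_2 = Round(s_1, k_1) = 0xCC
s_3 = Round(s_2, k_2) = 0xC8
s_4 = Round(s_3, k_3) = 0x8F
s_5 = Round(s_4, k_4) = 0xF3
s_6 = Round(s_5, k_5) = 0x3E
s_7 = Round(s_6, k_6) = 0xEA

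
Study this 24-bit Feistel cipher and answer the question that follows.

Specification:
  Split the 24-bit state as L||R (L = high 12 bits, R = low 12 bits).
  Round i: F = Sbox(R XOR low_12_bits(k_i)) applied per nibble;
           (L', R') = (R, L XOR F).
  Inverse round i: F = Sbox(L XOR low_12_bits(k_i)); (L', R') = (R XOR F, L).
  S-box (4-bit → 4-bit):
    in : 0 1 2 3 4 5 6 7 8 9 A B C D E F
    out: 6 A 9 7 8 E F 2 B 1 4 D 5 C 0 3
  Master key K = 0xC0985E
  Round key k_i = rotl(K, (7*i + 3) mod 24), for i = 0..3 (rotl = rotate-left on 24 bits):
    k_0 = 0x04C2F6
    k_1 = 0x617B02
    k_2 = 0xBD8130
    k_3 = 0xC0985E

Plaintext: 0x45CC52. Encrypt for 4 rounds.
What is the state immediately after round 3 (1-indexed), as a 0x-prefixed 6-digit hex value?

0xFFD448

s_0 = plaintext = 0x45CC52
s_1 = Round(s_0, k_0) = 0xC52414
s_2 = Round(s_1, k_1) = 0x414FFD
s_3 = Round(s_2, k_2) = 0xFFD448
s_4 = Round(s_3, k_3) = 0x448A52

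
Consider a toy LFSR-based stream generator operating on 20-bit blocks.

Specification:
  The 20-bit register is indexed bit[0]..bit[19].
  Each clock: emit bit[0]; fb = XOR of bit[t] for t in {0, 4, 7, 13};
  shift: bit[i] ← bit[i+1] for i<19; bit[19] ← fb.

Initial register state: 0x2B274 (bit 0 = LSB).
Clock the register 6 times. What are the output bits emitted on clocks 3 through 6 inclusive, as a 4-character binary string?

reg_0 = 0x2B274
clock 1: out=0, reg = 0x1593A
clock 2: out=0, reg = 0x8AC9D
clock 3: out=1, reg = 0x4564E
clock 4: out=0, reg = 0x22B27
clock 5: out=1, reg = 0x11593
clock 6: out=1, reg = 0x88AC9

1011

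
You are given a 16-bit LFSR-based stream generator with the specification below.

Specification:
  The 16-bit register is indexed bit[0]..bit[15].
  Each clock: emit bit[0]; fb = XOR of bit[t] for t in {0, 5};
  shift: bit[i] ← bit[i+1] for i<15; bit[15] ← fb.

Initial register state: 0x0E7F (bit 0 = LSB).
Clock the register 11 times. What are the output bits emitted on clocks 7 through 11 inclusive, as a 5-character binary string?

reg_0 = 0x0E7F
clock 1: out=1, reg = 0x073F
clock 2: out=1, reg = 0x039F
clock 3: out=1, reg = 0x81CF
clock 4: out=1, reg = 0xC0E7
clock 5: out=1, reg = 0x6073
clock 6: out=1, reg = 0x3039
clock 7: out=1, reg = 0x181C
clock 8: out=0, reg = 0x0C0E
clock 9: out=0, reg = 0x0607
clock 10: out=1, reg = 0x8303
clock 11: out=1, reg = 0xC181

10011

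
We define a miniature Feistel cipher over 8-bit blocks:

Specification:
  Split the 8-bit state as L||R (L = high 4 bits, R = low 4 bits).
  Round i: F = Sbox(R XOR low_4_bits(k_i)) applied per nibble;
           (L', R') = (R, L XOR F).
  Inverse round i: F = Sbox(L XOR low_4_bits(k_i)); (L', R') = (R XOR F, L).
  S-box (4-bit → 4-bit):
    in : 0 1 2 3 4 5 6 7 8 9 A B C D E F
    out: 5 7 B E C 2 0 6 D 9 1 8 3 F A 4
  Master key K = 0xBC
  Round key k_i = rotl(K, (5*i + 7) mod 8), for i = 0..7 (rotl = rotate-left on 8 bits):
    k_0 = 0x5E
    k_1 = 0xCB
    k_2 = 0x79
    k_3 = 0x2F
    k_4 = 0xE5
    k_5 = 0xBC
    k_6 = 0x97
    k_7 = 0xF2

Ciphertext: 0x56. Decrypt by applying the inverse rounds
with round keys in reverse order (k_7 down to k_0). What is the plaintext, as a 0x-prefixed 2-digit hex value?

s_0 = ciphertext = 0x56
s_1 = InvRound(s_0, k_7) = 0x05
s_2 = InvRound(s_1, k_6) = 0x30
s_3 = InvRound(s_2, k_5) = 0x43
s_4 = InvRound(s_3, k_4) = 0x44
s_5 = InvRound(s_4, k_3) = 0xC4
s_6 = InvRound(s_5, k_2) = 0x6C
s_7 = InvRound(s_6, k_1) = 0x36
s_8 = InvRound(s_7, k_0) = 0x93

0x93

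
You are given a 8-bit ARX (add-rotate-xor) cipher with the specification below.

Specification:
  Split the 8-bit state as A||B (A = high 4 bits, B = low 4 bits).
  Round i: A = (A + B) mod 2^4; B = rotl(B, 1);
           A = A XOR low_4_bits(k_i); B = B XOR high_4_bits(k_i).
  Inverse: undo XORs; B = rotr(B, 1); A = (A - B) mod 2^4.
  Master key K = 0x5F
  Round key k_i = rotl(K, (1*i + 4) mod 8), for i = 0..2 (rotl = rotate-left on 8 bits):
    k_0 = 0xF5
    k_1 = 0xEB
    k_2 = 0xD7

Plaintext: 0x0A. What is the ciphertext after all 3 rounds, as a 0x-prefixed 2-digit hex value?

0xAA

s_0 = plaintext = 0x0A
s_1 = Round(s_0, k_0) = 0xFA
s_2 = Round(s_1, k_1) = 0x2B
s_3 = Round(s_2, k_2) = 0xAA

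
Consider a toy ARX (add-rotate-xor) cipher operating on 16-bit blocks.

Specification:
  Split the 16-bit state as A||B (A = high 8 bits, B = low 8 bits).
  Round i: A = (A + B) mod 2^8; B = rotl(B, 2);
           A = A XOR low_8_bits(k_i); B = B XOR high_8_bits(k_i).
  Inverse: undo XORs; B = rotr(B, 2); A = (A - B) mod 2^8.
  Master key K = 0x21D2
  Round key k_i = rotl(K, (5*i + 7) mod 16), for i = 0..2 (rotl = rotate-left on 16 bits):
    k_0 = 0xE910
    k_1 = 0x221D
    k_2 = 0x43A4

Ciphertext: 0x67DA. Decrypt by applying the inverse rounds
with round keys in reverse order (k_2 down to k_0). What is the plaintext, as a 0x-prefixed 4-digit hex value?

s_0 = ciphertext = 0x67DA
s_1 = InvRound(s_0, k_2) = 0x5D66
s_2 = InvRound(s_1, k_1) = 0x2F11
s_3 = InvRound(s_2, k_0) = 0x013E

0x013E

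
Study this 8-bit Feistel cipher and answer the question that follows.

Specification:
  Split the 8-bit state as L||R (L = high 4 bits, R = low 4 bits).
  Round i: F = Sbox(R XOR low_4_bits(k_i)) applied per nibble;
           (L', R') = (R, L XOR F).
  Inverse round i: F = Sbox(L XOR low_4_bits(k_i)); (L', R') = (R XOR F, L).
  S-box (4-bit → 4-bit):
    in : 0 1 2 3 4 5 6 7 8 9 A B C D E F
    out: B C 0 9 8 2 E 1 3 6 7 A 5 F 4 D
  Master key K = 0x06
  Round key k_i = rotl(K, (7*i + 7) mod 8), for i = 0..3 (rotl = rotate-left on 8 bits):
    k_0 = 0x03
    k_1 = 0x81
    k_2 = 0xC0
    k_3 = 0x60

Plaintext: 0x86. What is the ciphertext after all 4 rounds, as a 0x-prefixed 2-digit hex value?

0xF1

s_0 = plaintext = 0x86
s_1 = Round(s_0, k_0) = 0x6A
s_2 = Round(s_1, k_1) = 0xAC
s_3 = Round(s_2, k_2) = 0xCF
s_4 = Round(s_3, k_3) = 0xF1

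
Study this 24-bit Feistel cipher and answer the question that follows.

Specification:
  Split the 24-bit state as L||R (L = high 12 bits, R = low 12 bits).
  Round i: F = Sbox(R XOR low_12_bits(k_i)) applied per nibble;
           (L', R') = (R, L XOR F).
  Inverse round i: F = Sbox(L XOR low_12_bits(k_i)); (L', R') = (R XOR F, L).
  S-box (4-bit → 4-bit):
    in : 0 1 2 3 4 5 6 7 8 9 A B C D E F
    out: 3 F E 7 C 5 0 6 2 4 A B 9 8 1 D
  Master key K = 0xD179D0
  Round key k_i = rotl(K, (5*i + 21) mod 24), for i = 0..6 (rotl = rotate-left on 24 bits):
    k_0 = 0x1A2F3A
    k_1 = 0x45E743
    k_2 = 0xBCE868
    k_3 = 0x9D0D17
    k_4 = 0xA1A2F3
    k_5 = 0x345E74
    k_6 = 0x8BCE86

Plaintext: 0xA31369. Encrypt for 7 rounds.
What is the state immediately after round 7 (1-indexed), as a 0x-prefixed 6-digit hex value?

0xD86F2F

s_0 = plaintext = 0xA31369
s_1 = Round(s_0, k_0) = 0x369366
s_2 = Round(s_1, k_1) = 0x366F8C
s_3 = Round(s_2, k_2) = 0xF8C57A
s_4 = Round(s_3, k_3) = 0x57AD84
s_5 = Round(s_4, k_4) = 0xD8481C
s_6 = Round(s_5, k_5) = 0x81CD86
s_7 = Round(s_6, k_6) = 0xD86F2F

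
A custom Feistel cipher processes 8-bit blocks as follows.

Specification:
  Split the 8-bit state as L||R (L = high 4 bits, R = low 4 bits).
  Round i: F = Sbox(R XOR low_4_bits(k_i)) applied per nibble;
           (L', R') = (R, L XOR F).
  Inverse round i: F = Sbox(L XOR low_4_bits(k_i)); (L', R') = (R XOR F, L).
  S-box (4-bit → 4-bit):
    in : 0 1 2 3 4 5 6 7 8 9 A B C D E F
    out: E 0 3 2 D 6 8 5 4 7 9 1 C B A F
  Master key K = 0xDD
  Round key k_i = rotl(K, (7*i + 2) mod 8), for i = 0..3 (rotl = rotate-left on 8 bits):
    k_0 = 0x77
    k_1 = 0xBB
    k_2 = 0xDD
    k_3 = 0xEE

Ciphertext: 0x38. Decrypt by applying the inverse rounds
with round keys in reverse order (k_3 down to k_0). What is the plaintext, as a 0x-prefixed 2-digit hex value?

0xC0

s_0 = ciphertext = 0x38
s_1 = InvRound(s_0, k_3) = 0x33
s_2 = InvRound(s_1, k_2) = 0x93
s_3 = InvRound(s_2, k_1) = 0x09
s_4 = InvRound(s_3, k_0) = 0xC0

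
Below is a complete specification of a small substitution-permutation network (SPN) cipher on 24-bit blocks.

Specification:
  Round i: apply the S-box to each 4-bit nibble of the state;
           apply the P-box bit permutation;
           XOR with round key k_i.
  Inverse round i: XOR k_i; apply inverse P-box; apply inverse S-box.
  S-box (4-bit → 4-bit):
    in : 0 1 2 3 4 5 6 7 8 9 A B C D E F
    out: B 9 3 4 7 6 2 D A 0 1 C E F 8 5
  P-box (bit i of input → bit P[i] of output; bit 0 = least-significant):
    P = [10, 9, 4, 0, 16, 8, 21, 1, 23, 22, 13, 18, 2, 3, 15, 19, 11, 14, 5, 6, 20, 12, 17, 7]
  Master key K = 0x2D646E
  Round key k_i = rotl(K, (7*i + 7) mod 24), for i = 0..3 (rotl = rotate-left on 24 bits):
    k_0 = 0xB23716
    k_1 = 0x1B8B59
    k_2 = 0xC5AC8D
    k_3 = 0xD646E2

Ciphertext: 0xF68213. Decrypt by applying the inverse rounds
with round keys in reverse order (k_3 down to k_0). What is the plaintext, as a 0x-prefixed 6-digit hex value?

s_0 = ciphertext = 0xF68213
s_1 = InvRound(s_0, k_3) = 0xEC3937
s_2 = InvRound(s_1, k_2) = 0x83C9DF
s_3 = InvRound(s_2, k_1) = 0x161AE6
s_4 = InvRound(s_3, k_0) = 0xE7975F

0xE7975F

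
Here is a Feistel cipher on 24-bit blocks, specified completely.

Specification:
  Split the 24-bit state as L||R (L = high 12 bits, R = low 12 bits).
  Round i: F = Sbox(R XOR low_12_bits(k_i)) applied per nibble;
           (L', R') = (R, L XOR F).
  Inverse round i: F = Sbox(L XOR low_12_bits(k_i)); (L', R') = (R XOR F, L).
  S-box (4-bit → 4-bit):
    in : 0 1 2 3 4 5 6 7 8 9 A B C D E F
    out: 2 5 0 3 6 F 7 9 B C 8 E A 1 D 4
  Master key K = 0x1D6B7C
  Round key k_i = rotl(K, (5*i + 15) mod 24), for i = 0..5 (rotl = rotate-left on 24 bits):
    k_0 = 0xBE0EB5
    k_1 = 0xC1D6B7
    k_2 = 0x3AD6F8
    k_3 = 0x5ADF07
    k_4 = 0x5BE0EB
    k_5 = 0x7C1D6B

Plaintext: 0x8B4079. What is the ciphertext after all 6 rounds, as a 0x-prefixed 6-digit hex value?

s_0 = plaintext = 0x8B4079
s_1 = Round(s_0, k_0) = 0x07951E
s_2 = Round(s_1, k_1) = 0x51E3F5
s_3 = Round(s_2, k_2) = 0x3F5A3F
s_4 = Round(s_3, k_3) = 0xA3FCCE
s_5 = Round(s_4, k_4) = 0xCCE030
s_6 = Round(s_5, k_5) = 0x030D30

0x030D30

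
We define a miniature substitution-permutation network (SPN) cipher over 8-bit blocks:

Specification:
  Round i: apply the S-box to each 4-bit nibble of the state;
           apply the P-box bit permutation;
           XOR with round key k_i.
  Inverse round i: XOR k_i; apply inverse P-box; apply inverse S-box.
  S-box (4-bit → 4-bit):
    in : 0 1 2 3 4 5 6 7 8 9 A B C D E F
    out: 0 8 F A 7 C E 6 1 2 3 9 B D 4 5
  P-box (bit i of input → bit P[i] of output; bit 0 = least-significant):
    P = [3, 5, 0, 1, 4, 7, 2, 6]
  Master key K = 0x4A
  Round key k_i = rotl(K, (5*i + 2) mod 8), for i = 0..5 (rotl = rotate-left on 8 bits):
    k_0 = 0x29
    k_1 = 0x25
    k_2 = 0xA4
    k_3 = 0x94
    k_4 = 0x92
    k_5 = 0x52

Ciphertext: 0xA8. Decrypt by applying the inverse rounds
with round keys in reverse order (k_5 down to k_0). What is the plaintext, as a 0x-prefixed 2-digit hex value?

0xFB

s_0 = ciphertext = 0xA8
s_1 = InvRound(s_0, k_5) = 0xCC
s_2 = InvRound(s_1, k_4) = 0xDB
s_3 = InvRound(s_2, k_3) = 0x5D
s_4 = InvRound(s_3, k_2) = 0xC4
s_5 = InvRound(s_4, k_1) = 0x37
s_6 = InvRound(s_5, k_0) = 0xFB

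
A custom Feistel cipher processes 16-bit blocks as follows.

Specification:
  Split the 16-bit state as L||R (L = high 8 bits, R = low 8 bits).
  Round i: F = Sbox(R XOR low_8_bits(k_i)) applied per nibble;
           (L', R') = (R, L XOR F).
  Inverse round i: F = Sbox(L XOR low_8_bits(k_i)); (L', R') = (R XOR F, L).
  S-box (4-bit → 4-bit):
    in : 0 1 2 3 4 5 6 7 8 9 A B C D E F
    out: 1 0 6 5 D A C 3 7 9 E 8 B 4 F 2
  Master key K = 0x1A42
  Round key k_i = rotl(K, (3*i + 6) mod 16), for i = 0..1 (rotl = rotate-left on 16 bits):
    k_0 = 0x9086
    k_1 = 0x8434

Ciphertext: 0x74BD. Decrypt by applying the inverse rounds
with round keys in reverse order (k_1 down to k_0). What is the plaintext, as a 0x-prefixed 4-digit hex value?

s_0 = ciphertext = 0x74BD
s_1 = InvRound(s_0, k_1) = 0x6C74
s_2 = InvRound(s_1, k_0) = 0x8A6C

0x8A6C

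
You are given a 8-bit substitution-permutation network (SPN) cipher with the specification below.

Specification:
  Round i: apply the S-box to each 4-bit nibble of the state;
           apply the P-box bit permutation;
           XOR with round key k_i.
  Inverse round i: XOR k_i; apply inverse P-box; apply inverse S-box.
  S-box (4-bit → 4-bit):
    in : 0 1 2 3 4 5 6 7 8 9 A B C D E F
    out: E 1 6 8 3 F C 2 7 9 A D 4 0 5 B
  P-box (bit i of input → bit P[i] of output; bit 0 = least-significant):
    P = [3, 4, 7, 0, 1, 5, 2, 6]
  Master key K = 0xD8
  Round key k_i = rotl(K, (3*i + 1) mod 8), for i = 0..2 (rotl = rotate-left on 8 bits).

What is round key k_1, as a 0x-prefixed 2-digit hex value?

K = 0xD8
k_0 = rotl(K, (3*0+1) mod 8) = rotl(K, 1) = 0xB1
k_1 = rotl(K, (3*1+1) mod 8) = rotl(K, 4) = 0x8D

0x8D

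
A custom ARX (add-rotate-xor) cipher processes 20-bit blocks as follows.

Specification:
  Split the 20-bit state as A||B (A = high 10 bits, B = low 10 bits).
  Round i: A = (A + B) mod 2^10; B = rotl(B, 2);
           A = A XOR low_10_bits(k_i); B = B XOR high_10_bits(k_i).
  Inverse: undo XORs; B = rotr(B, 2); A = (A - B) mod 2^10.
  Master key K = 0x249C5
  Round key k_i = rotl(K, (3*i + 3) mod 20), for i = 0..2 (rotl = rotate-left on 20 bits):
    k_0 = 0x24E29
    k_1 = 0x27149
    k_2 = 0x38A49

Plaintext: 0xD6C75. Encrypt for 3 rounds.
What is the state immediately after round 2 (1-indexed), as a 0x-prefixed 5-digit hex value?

0x82581

s_0 = plaintext = 0xD6C75
s_1 = Round(s_0, k_0) = 0x7E547
s_2 = Round(s_1, k_1) = 0x82581
s_3 = Round(s_2, k_2) = 0x70EE7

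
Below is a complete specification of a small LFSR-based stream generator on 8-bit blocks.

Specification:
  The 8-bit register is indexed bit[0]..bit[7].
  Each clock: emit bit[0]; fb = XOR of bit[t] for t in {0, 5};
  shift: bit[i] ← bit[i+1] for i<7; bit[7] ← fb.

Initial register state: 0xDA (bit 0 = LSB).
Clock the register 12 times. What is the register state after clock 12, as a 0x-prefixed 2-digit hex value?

0x53

reg_0 = 0xDA
clock 1: out=0, reg = 0x6D
clock 2: out=1, reg = 0x36
clock 3: out=0, reg = 0x9B
clock 4: out=1, reg = 0xCD
clock 5: out=1, reg = 0xE6
clock 6: out=0, reg = 0xF3
clock 7: out=1, reg = 0x79
clock 8: out=1, reg = 0x3C
clock 9: out=0, reg = 0x9E
clock 10: out=0, reg = 0x4F
clock 11: out=1, reg = 0xA7
clock 12: out=1, reg = 0x53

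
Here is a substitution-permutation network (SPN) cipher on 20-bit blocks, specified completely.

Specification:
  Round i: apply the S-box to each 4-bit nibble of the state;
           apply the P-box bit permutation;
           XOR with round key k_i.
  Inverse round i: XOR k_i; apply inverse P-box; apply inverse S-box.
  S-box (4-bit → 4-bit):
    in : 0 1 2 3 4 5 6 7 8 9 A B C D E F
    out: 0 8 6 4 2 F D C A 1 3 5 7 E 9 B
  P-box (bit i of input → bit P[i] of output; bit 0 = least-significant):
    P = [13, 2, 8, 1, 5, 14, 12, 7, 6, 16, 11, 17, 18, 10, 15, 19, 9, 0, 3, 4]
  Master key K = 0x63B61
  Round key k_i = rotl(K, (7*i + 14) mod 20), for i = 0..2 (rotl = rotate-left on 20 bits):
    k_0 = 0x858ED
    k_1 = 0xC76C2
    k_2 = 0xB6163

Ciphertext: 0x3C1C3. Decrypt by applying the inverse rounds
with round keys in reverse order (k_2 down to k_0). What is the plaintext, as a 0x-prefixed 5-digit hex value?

s_0 = ciphertext = 0x3C1C3
s_1 = InvRound(s_0, k_2) = 0x070E9
s_2 = InvRound(s_1, k_1) = 0xCF091
s_3 = InvRound(s_2, k_0) = 0x7BB9A

0x7BB9A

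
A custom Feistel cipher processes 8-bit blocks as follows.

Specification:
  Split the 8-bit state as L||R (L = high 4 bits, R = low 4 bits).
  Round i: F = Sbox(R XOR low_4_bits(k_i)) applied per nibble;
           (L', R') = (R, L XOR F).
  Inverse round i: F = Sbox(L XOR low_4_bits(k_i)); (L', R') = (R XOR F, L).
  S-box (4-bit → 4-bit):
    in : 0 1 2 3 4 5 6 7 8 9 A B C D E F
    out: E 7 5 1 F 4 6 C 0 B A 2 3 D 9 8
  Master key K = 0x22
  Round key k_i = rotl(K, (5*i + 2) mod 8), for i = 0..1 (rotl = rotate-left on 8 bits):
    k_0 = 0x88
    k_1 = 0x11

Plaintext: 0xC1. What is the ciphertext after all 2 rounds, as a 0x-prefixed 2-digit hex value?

s_0 = plaintext = 0xC1
s_1 = Round(s_0, k_0) = 0x17
s_2 = Round(s_1, k_1) = 0x77

0x77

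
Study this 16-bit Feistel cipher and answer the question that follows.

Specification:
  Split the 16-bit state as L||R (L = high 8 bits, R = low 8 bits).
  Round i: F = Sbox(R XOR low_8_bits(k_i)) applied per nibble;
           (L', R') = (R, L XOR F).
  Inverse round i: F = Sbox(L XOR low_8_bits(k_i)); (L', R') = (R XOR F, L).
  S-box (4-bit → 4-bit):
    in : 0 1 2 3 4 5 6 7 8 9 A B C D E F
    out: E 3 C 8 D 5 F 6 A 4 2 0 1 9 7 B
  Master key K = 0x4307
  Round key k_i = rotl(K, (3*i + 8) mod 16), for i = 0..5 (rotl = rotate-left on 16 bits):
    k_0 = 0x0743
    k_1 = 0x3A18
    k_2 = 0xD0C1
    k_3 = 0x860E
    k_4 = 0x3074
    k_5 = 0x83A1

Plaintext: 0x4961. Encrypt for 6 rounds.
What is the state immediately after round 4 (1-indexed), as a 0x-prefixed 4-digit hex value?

s_0 = plaintext = 0x4961
s_1 = Round(s_0, k_0) = 0x6185
s_2 = Round(s_1, k_1) = 0x8528
s_3 = Round(s_2, k_2) = 0x28F1
s_4 = Round(s_3, k_3) = 0xF193
s_5 = Round(s_4, k_4) = 0x9387
s_6 = Round(s_5, k_5) = 0x875C

0xF193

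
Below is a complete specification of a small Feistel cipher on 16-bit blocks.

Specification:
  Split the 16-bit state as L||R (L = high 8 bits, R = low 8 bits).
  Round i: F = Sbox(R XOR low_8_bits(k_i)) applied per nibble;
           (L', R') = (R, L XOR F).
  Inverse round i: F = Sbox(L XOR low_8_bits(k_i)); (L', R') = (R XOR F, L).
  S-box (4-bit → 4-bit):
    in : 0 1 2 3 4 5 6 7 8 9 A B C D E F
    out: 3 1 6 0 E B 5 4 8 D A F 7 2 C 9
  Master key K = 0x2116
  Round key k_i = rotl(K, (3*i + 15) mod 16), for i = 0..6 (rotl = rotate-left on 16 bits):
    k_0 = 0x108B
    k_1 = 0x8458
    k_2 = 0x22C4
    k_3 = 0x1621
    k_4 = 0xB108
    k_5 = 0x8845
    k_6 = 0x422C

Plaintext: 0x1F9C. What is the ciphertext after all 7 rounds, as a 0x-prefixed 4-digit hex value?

s_0 = plaintext = 0x1F9C
s_1 = Round(s_0, k_0) = 0x9C0B
s_2 = Round(s_1, k_1) = 0x0B2C
s_3 = Round(s_2, k_2) = 0x2CC3
s_4 = Round(s_3, k_3) = 0xC3EA
s_5 = Round(s_4, k_4) = 0xEA05
s_6 = Round(s_5, k_5) = 0x0509
s_7 = Round(s_6, k_6) = 0x096E

0x096E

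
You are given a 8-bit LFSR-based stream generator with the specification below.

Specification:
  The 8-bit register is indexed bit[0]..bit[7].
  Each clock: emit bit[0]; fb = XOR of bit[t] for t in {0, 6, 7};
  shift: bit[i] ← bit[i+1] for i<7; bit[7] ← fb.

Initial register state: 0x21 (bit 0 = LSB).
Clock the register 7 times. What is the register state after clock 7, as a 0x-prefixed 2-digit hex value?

0x76

reg_0 = 0x21
clock 1: out=1, reg = 0x90
clock 2: out=0, reg = 0xC8
clock 3: out=0, reg = 0x64
clock 4: out=0, reg = 0xB2
clock 5: out=0, reg = 0xD9
clock 6: out=1, reg = 0xEC
clock 7: out=0, reg = 0x76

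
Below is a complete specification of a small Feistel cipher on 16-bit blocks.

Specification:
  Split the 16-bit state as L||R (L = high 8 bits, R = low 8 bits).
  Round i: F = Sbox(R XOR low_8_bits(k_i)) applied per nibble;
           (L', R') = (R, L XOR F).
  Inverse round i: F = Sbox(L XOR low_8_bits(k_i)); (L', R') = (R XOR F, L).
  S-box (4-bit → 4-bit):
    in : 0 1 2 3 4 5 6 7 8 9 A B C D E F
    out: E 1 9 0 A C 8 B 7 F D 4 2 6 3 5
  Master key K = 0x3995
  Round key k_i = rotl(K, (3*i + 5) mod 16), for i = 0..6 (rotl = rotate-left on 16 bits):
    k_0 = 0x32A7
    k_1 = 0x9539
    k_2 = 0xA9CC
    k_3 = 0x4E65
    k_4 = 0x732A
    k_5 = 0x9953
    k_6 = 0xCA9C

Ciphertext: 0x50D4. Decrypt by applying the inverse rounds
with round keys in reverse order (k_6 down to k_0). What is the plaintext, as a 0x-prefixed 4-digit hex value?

s_0 = ciphertext = 0x50D4
s_1 = InvRound(s_0, k_6) = 0xF650
s_2 = InvRound(s_1, k_5) = 0x8CF6
s_3 = InvRound(s_2, k_4) = 0x2E8C
s_4 = InvRound(s_3, k_3) = 0x282E
s_5 = InvRound(s_4, k_2) = 0x1428
s_6 = InvRound(s_5, k_1) = 0xBE14
s_7 = InvRound(s_6, k_0) = 0x0BBE

0x0BBE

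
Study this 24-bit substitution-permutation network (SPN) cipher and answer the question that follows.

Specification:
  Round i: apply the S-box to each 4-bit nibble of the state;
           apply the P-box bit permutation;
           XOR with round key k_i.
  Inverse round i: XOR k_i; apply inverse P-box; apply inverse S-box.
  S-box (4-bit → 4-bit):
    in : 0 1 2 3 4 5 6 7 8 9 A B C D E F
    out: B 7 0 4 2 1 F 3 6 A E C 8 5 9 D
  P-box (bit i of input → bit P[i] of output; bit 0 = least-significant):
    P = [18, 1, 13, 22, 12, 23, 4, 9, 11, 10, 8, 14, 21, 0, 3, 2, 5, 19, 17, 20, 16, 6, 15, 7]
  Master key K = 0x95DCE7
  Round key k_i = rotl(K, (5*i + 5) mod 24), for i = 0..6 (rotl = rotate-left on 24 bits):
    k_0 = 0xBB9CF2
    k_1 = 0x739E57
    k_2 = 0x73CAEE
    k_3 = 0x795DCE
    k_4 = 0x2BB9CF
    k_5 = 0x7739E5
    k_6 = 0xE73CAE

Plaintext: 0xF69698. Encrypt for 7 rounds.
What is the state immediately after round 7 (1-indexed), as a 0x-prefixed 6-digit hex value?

0x8895A1

s_0 = plaintext = 0xF69698
s_1 = Round(s_0, k_0) = 0x207355
s_2 = Round(s_1, k_1) = 0x4F8F76
s_3 = Round(s_2, k_2) = 0xA5B385
s_4 = Round(s_3, k_3) = 0xFDDC32
s_5 = Round(s_4, k_4) = 0x087977
s_6 = Round(s_5, k_5) = 0xD86D26
s_7 = Round(s_6, k_6) = 0x8895A1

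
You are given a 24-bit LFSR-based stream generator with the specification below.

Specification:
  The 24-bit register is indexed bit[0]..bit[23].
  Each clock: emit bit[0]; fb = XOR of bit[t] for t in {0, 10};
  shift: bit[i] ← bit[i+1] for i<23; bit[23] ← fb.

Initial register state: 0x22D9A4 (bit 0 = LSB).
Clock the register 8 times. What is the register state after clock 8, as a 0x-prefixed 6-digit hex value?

0x1222D9

reg_0 = 0x22D9A4
clock 1: out=0, reg = 0x116CD2
clock 2: out=0, reg = 0x88B669
clock 3: out=1, reg = 0x445B34
clock 4: out=0, reg = 0x222D9A
clock 5: out=0, reg = 0x9116CD
clock 6: out=1, reg = 0x488B66
clock 7: out=0, reg = 0x2445B3
clock 8: out=1, reg = 0x1222D9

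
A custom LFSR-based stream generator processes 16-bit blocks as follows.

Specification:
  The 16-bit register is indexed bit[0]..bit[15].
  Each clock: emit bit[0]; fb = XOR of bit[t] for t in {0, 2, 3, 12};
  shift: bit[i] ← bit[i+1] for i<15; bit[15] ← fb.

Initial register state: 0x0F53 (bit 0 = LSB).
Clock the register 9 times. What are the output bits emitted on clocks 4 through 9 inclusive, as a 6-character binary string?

010101

reg_0 = 0x0F53
clock 1: out=1, reg = 0x87A9
clock 2: out=1, reg = 0x43D4
clock 3: out=0, reg = 0xA1EA
clock 4: out=0, reg = 0xD0F5
clock 5: out=1, reg = 0xE87A
clock 6: out=0, reg = 0xF43D
clock 7: out=1, reg = 0x7A1E
clock 8: out=0, reg = 0xBD0F
clock 9: out=1, reg = 0x5E87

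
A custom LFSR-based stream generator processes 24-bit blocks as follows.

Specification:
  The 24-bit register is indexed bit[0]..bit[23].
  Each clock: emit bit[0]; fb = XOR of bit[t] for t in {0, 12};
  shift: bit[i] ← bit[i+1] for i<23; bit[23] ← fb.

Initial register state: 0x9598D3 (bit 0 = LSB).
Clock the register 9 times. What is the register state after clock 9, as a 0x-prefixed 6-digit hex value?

0xC54ACC

reg_0 = 0x9598D3
clock 1: out=1, reg = 0x4ACC69
clock 2: out=1, reg = 0xA56634
clock 3: out=0, reg = 0x52B31A
clock 4: out=0, reg = 0xA9598D
clock 5: out=1, reg = 0x54ACC6
clock 6: out=0, reg = 0x2A5663
clock 7: out=1, reg = 0x152B31
clock 8: out=1, reg = 0x8A9598
clock 9: out=0, reg = 0xC54ACC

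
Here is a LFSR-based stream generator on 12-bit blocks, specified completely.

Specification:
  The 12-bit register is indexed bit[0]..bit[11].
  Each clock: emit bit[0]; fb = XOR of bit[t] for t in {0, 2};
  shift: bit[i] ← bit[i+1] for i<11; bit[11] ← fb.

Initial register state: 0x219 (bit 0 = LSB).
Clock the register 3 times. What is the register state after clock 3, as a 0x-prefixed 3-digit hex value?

reg_0 = 0x219
clock 1: out=1, reg = 0x90C
clock 2: out=0, reg = 0xC86
clock 3: out=0, reg = 0xE43

0xE43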